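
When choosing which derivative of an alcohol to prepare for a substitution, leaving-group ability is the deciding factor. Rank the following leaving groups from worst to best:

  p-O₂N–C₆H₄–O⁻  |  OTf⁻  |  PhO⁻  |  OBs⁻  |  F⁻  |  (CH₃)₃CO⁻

(CH₃)₃CO⁻ < PhO⁻ < p-O₂N–C₆H₄–O⁻ < F⁻ < OBs⁻ < OTf⁻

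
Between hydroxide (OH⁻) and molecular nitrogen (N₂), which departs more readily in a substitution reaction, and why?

molecular nitrogen (N₂)

molecular nitrogen (N₂) is the better leaving group.
N₂ is the ultimate leaving group — it departs as an exceptionally stable neutral molecule, whereas hydroxide (OH⁻) (pKₐ(H₂O) ≈ 15.7) is far more basic.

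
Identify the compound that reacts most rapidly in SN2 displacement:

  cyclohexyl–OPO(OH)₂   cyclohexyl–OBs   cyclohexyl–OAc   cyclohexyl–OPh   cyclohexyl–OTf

Identical carbon frameworks mean the comparison reduces to leaving-group quality.
Leaving-group ability tracks the stability of the departed species; conjugate-acid pKₐ is the usual yardstick (lower pKₐ → better LG).
cyclohexyl–OTf loses OTf⁻: pKₐ(CF₃SO₃H (triflic acid)) ≈ -14
cyclohexyl–OBs loses OBs⁻: pKₐ(p-BrC₆H₄SO₃H) ≈ -2.8
cyclohexyl–OPO(OH)₂ loses H₂PO₄⁻: pKₐ(H₃PO₄) ≈ 2.1
cyclohexyl–OAc loses AcO⁻: pKₐ(CH₃COOH) ≈ 4.8
cyclohexyl–OPh loses PhO⁻: pKₐ(C₆H₅OH (phenol)) ≈ 10

cyclohexyl–OTf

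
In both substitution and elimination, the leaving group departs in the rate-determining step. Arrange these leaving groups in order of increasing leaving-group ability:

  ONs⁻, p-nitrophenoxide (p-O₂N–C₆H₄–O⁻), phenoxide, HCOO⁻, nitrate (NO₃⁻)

phenoxide < p-nitrophenoxide (p-O₂N–C₆H₄–O⁻) < HCOO⁻ < nitrate (NO₃⁻) < ONs⁻

ONs⁻: pKₐ(p-O₂NC₆H₄SO₃H) ≈ -3.5
nitrate (NO₃⁻): pKₐ(HNO₃) ≈ -1.3 — resonance-delocalised over three oxygens
HCOO⁻: pKₐ(HCOOH) ≈ 3.8 — resonance-stabilised carboxylate
p-nitrophenoxide (p-O₂N–C₆H₄–O⁻): pKₐ(p-nitrophenol) ≈ 7.2 — nitro group delocalises the charge; the classic chromogenic LG
phenoxide: pKₐ(C₆H₅OH (phenol)) ≈ 10 — resonance into the ring helps, but still a poor LG
Reversing gives the worst-to-best order requested.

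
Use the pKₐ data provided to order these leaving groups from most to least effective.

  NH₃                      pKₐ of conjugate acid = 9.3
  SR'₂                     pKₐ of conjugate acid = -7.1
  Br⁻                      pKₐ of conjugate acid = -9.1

Br⁻ > SR'₂ > NH₃

Lower conjugate-acid pKₐ ⇒ weaker base ⇒ better leaving group.
Sorting by the given values: Br⁻ (-9.1), SR'₂ (-7.1), NH₃ (9.3).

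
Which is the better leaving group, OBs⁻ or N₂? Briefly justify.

N₂

N₂ is the better leaving group.
N₂ is the ultimate leaving group — it departs as an exceptionally stable neutral molecule, whereas OBs⁻ (pKₐ(p-BrC₆H₄SO₃H) ≈ -2.8) is far more basic.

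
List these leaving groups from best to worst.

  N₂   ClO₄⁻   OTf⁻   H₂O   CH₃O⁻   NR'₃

N₂ > OTf⁻ > ClO₄⁻ > H₂O > NR'₃ > CH₃O⁻

Leaving-group ability tracks the stability of the departed species; conjugate-acid pKₐ is the usual yardstick (lower pKₐ → better LG).
N₂: no meaningful conjugate acid; N₂ departs as an exceptionally stable neutral molecule
OTf⁻: pKₐ(CF₃SO₃H (triflic acid)) ≈ -14
ClO₄⁻: pKₐ(HClO₄) ≈ -10 — extremely weak base; rarely used for safety reasons
H₂O: pKₐ(H₃O⁺) ≈ -1.7
NR'₃: pKₐ(R'₃NH⁺) ≈ 10.7 — neutral but still a fairly strong base; Hofmann-elimination LG
CH₃O⁻: pKₐ(CH₃OH) ≈ 15.5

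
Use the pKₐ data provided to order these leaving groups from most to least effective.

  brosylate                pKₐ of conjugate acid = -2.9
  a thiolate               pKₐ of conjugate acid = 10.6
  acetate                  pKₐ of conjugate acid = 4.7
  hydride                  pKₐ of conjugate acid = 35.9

brosylate > acetate > a thiolate > hydride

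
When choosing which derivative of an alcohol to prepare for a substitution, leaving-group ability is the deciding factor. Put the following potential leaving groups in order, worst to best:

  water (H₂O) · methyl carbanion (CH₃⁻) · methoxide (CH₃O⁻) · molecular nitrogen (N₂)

Leaving-group ability tracks the stability of the departed species; conjugate-acid pKₐ is the usual yardstick (lower pKₐ → better LG).
molecular nitrogen (N₂): no meaningful conjugate acid; N₂ departs as an exceptionally stable neutral molecule
water (H₂O): pKₐ(H₃O⁺) ≈ -1.7 — neutral; leaves from a protonated alcohol (R–OH₂⁺)
methoxide (CH₃O⁻): pKₐ(CH₃OH) ≈ 15.5 — strong base; alkoxides do not leave unassisted
methyl carbanion (CH₃⁻): pKₐ(CH₄) ≈ 48 — unstabilised carbanion; the worst conceivable leaving group
Listed from poorest to best leaving group as asked.

methyl carbanion (CH₃⁻) < methoxide (CH₃O⁻) < water (H₂O) < molecular nitrogen (N₂)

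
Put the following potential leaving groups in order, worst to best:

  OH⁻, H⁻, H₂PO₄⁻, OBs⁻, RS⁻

Leaving-group ability tracks the stability of the departed species; conjugate-acid pKₐ is the usual yardstick (lower pKₐ → better LG).
OBs⁻: pKₐ(p-BrC₆H₄SO₃H) ≈ -2.8 — arenesulfonate with a p-bromo substituent
H₂PO₄⁻: pKₐ(H₃PO₄) ≈ 2.1 — moderate base; biological leaving group after further activation
RS⁻: pKₐ(RSH (a thiol)) ≈ 10.5 — moderately basic; rarely leaves without activation
OH⁻: pKₐ(H₂O) ≈ 15.7
H⁻: pKₐ(H₂) ≈ 36 — extremely strong base; leaves only in special hydride-transfer contexts
Listed from poorest to best leaving group as asked.

H⁻ < OH⁻ < RS⁻ < H₂PO₄⁻ < OBs⁻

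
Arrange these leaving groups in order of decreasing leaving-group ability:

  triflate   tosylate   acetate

triflate > tosylate > acetate

Leaving-group ability tracks the stability of the departed species; conjugate-acid pKₐ is the usual yardstick (lower pKₐ → better LG).
triflate: pKₐ(CF₃SO₃H (triflic acid)) ≈ -14
tosylate: pKₐ(p-CH₃C₆H₄SO₃H (TsOH)) ≈ -2.8
acetate: pKₐ(CH₃COOH) ≈ 4.8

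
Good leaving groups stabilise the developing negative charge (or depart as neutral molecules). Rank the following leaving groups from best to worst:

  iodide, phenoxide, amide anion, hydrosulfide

iodide > hydrosulfide > phenoxide > amide anion

Rank by basicity of the departing species: weakest base leaves most easily.
iodide: pKₐ(HI) ≈ -10 — large, highly polarisable; very weak base
hydrosulfide: pKₐ(H₂S) ≈ 7 — larger and more polarisable than the oxygen analogue
phenoxide: pKₐ(C₆H₅OH (phenol)) ≈ 10 — resonance into the ring helps, but still a poor LG
amide anion: pKₐ(NH₃) ≈ 38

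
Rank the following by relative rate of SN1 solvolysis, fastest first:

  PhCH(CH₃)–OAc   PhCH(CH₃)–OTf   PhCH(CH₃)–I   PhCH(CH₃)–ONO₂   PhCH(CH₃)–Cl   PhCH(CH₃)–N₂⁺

With the same alkyl group throughout, only the leaving group differentiates the rates.
Rank by basicity of the departing species: weakest base leaves most easily.
PhCH(CH₃)–N₂⁺ loses N₂: no meaningful conjugate acid; N₂ departs as an exceptionally stable neutral molecule
PhCH(CH₃)–OTf loses OTf⁻: pKₐ(CF₃SO₃H (triflic acid)) ≈ -14
PhCH(CH₃)–I loses I⁻: pKₐ(HI) ≈ -10
PhCH(CH₃)–Cl loses Cl⁻: pKₐ(HCl) ≈ -7
PhCH(CH₃)–ONO₂ loses NO₃⁻: pKₐ(HNO₃) ≈ -1.3
PhCH(CH₃)–OAc loses AcO⁻: pKₐ(CH₃COOH) ≈ 4.8

PhCH(CH₃)–N₂⁺ > PhCH(CH₃)–OTf > PhCH(CH₃)–I > PhCH(CH₃)–Cl > PhCH(CH₃)–ONO₂ > PhCH(CH₃)–OAc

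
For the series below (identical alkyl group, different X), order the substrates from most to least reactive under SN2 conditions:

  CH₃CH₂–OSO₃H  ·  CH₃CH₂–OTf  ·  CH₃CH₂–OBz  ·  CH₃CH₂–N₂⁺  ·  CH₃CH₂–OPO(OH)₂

CH₃CH₂–N₂⁺ > CH₃CH₂–OTf > CH₃CH₂–OSO₃H > CH₃CH₂–OPO(OH)₂ > CH₃CH₂–OBz

With the same alkyl group throughout, only the leaving group differentiates the rates.
The more stable X⁻ (or X) is on its own — i.e. the weaker a base it is — the better a leaving group it makes.
CH₃CH₂–N₂⁺ loses N₂: no meaningful conjugate acid; N₂ departs as an exceptionally stable neutral molecule
CH₃CH₂–OTf loses OTf⁻: pKₐ(CF₃SO₃H (triflic acid)) ≈ -14
CH₃CH₂–OSO₃H loses HSO₄⁻: pKₐ(H₂SO₄) ≈ -3
CH₃CH₂–OPO(OH)₂ loses H₂PO₄⁻: pKₐ(H₃PO₄) ≈ 2.1
CH₃CH₂–OBz loses PhCOO⁻: pKₐ(C₆H₅COOH) ≈ 4.2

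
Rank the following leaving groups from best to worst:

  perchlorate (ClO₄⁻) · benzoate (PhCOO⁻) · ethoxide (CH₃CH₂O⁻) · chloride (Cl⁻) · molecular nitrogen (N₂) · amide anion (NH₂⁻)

molecular nitrogen (N₂) > perchlorate (ClO₄⁻) > chloride (Cl⁻) > benzoate (PhCOO⁻) > ethoxide (CH₃CH₂O⁻) > amide anion (NH₂⁻)

The more stable X⁻ (or X) is on its own — i.e. the weaker a base it is — the better a leaving group it makes.
molecular nitrogen (N₂): no meaningful conjugate acid; N₂ departs as an exceptionally stable neutral molecule
perchlorate (ClO₄⁻): pKₐ(HClO₄) ≈ -10
chloride (Cl⁻): pKₐ(HCl) ≈ -7 — moderately weak base
benzoate (PhCOO⁻): pKₐ(C₆H₅COOH) ≈ 4.2 — aryl carboxylate
ethoxide (CH₃CH₂O⁻): pKₐ(CH₃CH₂OH) ≈ 16 — strong base; alkoxides do not leave unassisted
amide anion (NH₂⁻): pKₐ(NH₃) ≈ 38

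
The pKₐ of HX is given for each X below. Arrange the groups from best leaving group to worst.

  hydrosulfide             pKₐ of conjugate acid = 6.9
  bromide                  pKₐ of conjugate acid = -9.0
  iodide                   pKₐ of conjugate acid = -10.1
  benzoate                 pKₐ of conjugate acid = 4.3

iodide > bromide > benzoate > hydrosulfide

Lower conjugate-acid pKₐ ⇒ weaker base ⇒ better leaving group.
Sorting by the given values: iodide (-10.1), bromide (-9.0), benzoate (4.3), hydrosulfide (6.9).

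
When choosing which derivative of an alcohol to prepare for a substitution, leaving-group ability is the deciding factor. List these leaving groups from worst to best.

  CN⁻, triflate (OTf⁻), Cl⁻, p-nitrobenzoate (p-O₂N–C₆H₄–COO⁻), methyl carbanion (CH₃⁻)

triflate (OTf⁻): pKₐ(CF₃SO₃H (triflic acid)) ≈ -14
Cl⁻: pKₐ(HCl) ≈ -7
p-nitrobenzoate (p-O₂N–C₆H₄–COO⁻): pKₐ(p-nitrobenzoic acid) ≈ 3.4 — electron-withdrawing nitro group stabilises the carboxylate
CN⁻: pKₐ(HCN) ≈ 9.2 — sp carbon stabilises the charge somewhat, but still a poor LG
methyl carbanion (CH₃⁻): pKₐ(CH₄) ≈ 48 — unstabilised carbanion; the worst conceivable leaving group
Reversing gives the worst-to-best order requested.

methyl carbanion (CH₃⁻) < CN⁻ < p-nitrobenzoate (p-O₂N–C₆H₄–COO⁻) < Cl⁻ < triflate (OTf⁻)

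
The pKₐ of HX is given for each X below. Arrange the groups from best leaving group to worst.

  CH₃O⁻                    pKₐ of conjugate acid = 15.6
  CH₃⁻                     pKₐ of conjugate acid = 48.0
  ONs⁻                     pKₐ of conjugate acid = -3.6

ONs⁻ > CH₃O⁻ > CH₃⁻

Lower conjugate-acid pKₐ ⇒ weaker base ⇒ better leaving group.
Sorting by the given values: ONs⁻ (-3.6), CH₃O⁻ (15.6), CH₃⁻ (48.0).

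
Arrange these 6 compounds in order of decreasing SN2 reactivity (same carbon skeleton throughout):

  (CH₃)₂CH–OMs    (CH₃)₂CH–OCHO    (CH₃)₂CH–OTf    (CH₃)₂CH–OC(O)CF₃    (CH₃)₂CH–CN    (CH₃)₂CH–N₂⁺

The skeletons are identical, so relative rate is governed entirely by leaving-group ability.
Rank by basicity of the departing species: weakest base leaves most easily.
(CH₃)₂CH–N₂⁺ loses N₂: no meaningful conjugate acid; N₂ departs as an exceptionally stable neutral molecule
(CH₃)₂CH–OTf loses OTf⁻: pKₐ(CF₃SO₃H (triflic acid)) ≈ -14
(CH₃)₂CH–OMs loses OMs⁻: pKₐ(CH₃SO₃H (MsOH)) ≈ -1.9
(CH₃)₂CH–OC(O)CF₃ loses CF₃COO⁻: pKₐ(CF₃COOH) ≈ 0.2
(CH₃)₂CH–OCHO loses HCOO⁻: pKₐ(HCOOH) ≈ 3.8
(CH₃)₂CH–CN loses CN⁻: pKₐ(HCN) ≈ 9.2

(CH₃)₂CH–N₂⁺ > (CH₃)₂CH–OTf > (CH₃)₂CH–OMs > (CH₃)₂CH–OC(O)CF₃ > (CH₃)₂CH–OCHO > (CH₃)₂CH–CN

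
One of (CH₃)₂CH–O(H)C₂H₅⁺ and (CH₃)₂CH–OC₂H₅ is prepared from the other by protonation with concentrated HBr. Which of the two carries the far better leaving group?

(CH₃)₂CH–O(H)C₂H₅⁺

From (CH₃)₂CH–OC₂H₅ the departing group would be CH₃CH₂O⁻ (pKₐ(CH₃CH₂OH) ≈ 16). Strong base; alkoxides do not leave unassisted.
From (CH₃)₂CH–O(H)C₂H₅⁺ the leaving group is R'OH (pKₐ(R'OH₂⁺) ≈ -2.4). Neutral; leaves from a protonated ether (an oxonium ion, R–O(H)R'⁺).
Protonation with concentrated HBr works by allowing neutral ethanol, rather than ethoxide, to depart, making (CH₃)₂CH–O(H)C₂H₅⁺ enormously more reactive.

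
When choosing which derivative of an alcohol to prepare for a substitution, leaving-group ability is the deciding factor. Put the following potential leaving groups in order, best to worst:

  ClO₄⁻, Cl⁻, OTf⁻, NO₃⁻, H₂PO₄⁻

OTf⁻ > ClO₄⁻ > Cl⁻ > NO₃⁻ > H₂PO₄⁻

The more stable X⁻ (or X) is on its own — i.e. the weaker a base it is — the better a leaving group it makes.
OTf⁻: pKₐ(CF₃SO₃H (triflic acid)) ≈ -14
ClO₄⁻: pKₐ(HClO₄) ≈ -10
Cl⁻: pKₐ(HCl) ≈ -7
NO₃⁻: pKₐ(HNO₃) ≈ -1.3
H₂PO₄⁻: pKₐ(H₃PO₄) ≈ 2.1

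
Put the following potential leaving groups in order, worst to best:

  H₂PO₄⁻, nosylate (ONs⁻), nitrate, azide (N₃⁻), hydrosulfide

Rank by basicity of the departing species: weakest base leaves most easily.
nosylate (ONs⁻): pKₐ(p-O₂NC₆H₄SO₃H) ≈ -3.5
nitrate: pKₐ(HNO₃) ≈ -1.3
H₂PO₄⁻: pKₐ(H₃PO₄) ≈ 2.1
azide (N₃⁻): pKₐ(HN₃) ≈ 4.7
hydrosulfide: pKₐ(H₂S) ≈ 7
Reversing gives the worst-to-best order requested.

hydrosulfide < azide (N₃⁻) < H₂PO₄⁻ < nitrate < nosylate (ONs⁻)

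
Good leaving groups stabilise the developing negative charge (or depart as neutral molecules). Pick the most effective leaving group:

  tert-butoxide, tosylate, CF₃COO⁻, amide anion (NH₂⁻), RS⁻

Leaving-group ability tracks the stability of the departed species; conjugate-acid pKₐ is the usual yardstick (lower pKₐ → better LG).
tosylate: pKₐ(p-CH₃C₆H₄SO₃H (TsOH)) ≈ -2.8
CF₃COO⁻: pKₐ(CF₃COOH) ≈ 0.2
RS⁻: pKₐ(RSH (a thiol)) ≈ 10.5
tert-butoxide: pKₐ(t-BuOH) ≈ 18
amide anion (NH₂⁻): pKₐ(NH₃) ≈ 38

tosylate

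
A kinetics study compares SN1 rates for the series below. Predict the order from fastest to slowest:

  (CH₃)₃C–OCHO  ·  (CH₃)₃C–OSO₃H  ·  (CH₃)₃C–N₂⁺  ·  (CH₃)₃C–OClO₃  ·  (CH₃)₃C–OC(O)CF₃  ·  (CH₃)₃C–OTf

(CH₃)₃C–N₂⁺ > (CH₃)₃C–OTf > (CH₃)₃C–OClO₃ > (CH₃)₃C–OSO₃H > (CH₃)₃C–OC(O)CF₃ > (CH₃)₃C–OCHO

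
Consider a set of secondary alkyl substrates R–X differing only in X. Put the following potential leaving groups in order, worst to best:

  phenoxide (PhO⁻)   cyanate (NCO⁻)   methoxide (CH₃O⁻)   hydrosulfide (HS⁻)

The more stable X⁻ (or X) is on its own — i.e. the weaker a base it is — the better a leaving group it makes.
cyanate (NCO⁻): pKₐ(HOCN) ≈ 3.5
hydrosulfide (HS⁻): pKₐ(H₂S) ≈ 7
phenoxide (PhO⁻): pKₐ(C₆H₅OH (phenol)) ≈ 10
methoxide (CH₃O⁻): pKₐ(CH₃OH) ≈ 15.5
Listed from poorest to best leaving group as asked.

methoxide (CH₃O⁻) < phenoxide (PhO⁻) < hydrosulfide (HS⁻) < cyanate (NCO⁻)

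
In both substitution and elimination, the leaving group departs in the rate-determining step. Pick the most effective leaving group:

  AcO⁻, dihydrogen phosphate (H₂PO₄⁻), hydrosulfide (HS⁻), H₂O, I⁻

I⁻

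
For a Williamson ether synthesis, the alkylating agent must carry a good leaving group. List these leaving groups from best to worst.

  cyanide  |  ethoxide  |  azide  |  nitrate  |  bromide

bromide > nitrate > azide > cyanide > ethoxide

Leaving-group ability tracks the stability of the departed species; conjugate-acid pKₐ is the usual yardstick (lower pKₐ → better LG).
bromide: pKₐ(HBr) ≈ -9
nitrate: pKₐ(HNO₃) ≈ -1.3
azide: pKₐ(HN₃) ≈ 4.7
cyanide: pKₐ(HCN) ≈ 9.2
ethoxide: pKₐ(CH₃CH₂OH) ≈ 16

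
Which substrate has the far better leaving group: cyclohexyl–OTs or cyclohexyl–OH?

From cyclohexyl–OH the departing group would be OH⁻ (pKₐ(H₂O) ≈ 15.7). Strong base; essentially never leaves without prior activation.
From cyclohexyl–OTs the leaving group is OTs⁻ (pKₐ(p-CH₃C₆H₄SO₃H (TsOH)) ≈ -2.8). Resonance-delocalised arenesulfonate.
(In practice cyclohexyl–OTs is made from cyclohexyl–OH by treatment with TsCl / pyridine, converting the hydroxyl into a tosylate.)

cyclohexyl–OTs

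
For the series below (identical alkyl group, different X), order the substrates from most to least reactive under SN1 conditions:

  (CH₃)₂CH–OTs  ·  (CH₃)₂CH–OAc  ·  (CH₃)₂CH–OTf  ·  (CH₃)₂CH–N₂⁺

Identical carbon frameworks mean the comparison reduces to leaving-group quality.
Rank by basicity of the departing species: weakest base leaves most easily.
(CH₃)₂CH–N₂⁺ loses N₂: no meaningful conjugate acid; N₂ departs as an exceptionally stable neutral molecule
(CH₃)₂CH–OTf loses OTf⁻: pKₐ(CF₃SO₃H (triflic acid)) ≈ -14
(CH₃)₂CH–OTs loses OTs⁻: pKₐ(p-CH₃C₆H₄SO₃H (TsOH)) ≈ -2.8
(CH₃)₂CH–OAc loses AcO⁻: pKₐ(CH₃COOH) ≈ 4.8

(CH₃)₂CH–N₂⁺ > (CH₃)₂CH–OTf > (CH₃)₂CH–OTs > (CH₃)₂CH–OAc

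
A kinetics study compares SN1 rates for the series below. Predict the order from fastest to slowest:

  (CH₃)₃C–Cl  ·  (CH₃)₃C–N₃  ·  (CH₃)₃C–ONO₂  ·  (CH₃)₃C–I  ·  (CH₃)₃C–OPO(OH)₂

(CH₃)₃C–I > (CH₃)₃C–Cl > (CH₃)₃C–ONO₂ > (CH₃)₃C–OPO(OH)₂ > (CH₃)₃C–N₃

The skeletons are identical, so relative rate is governed entirely by leaving-group ability.
Leaving-group ability tracks the stability of the departed species; conjugate-acid pKₐ is the usual yardstick (lower pKₐ → better LG).
(CH₃)₃C–I loses I⁻: pKₐ(HI) ≈ -10
(CH₃)₃C–Cl loses Cl⁻: pKₐ(HCl) ≈ -7
(CH₃)₃C–ONO₂ loses NO₃⁻: pKₐ(HNO₃) ≈ -1.3
(CH₃)₃C–OPO(OH)₂ loses H₂PO₄⁻: pKₐ(H₃PO₄) ≈ 2.1
(CH₃)₃C–N₃ loses N₃⁻: pKₐ(HN₃) ≈ 4.7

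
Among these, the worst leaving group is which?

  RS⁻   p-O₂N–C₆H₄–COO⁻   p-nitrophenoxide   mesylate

mesylate: pKₐ(CH₃SO₃H (MsOH)) ≈ -1.9
p-O₂N–C₆H₄–COO⁻: pKₐ(p-nitrobenzoic acid) ≈ 3.4
p-nitrophenoxide: pKₐ(p-nitrophenol) ≈ 7.2
RS⁻: pKₐ(RSH (a thiol)) ≈ 10.5

RS⁻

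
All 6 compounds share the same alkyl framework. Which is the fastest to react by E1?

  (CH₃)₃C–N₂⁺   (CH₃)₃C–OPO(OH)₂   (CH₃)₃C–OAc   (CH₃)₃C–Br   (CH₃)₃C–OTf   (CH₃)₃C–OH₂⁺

(CH₃)₃C–N₂⁺

The skeletons are identical, so relative rate is governed entirely by leaving-group ability.
A good leaving group is a weak base: the lower the pKₐ of its conjugate acid, the more readily it departs.
(CH₃)₃C–N₂⁺ loses N₂: no meaningful conjugate acid; N₂ departs as an exceptionally stable neutral molecule
(CH₃)₃C–OTf loses OTf⁻: pKₐ(CF₃SO₃H (triflic acid)) ≈ -14
(CH₃)₃C–Br loses Br⁻: pKₐ(HBr) ≈ -9
(CH₃)₃C–OH₂⁺ loses H₂O: pKₐ(H₃O⁺) ≈ -1.7
(CH₃)₃C–OPO(OH)₂ loses H₂PO₄⁻: pKₐ(H₃PO₄) ≈ 2.1
(CH₃)₃C–OAc loses AcO⁻: pKₐ(CH₃COOH) ≈ 4.8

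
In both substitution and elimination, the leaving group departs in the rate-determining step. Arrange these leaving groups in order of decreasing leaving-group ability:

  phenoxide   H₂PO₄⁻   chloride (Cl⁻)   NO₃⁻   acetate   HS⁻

The more stable X⁻ (or X) is on its own — i.e. the weaker a base it is — the better a leaving group it makes.
chloride (Cl⁻): pKₐ(HCl) ≈ -7
NO₃⁻: pKₐ(HNO₃) ≈ -1.3
H₂PO₄⁻: pKₐ(H₃PO₄) ≈ 2.1 — moderate base; biological leaving group after further activation
acetate: pKₐ(CH₃COOH) ≈ 4.8 — resonance-stabilised but still a weak base
HS⁻: pKₐ(H₂S) ≈ 7 — larger and more polarisable than the oxygen analogue
phenoxide: pKₐ(C₆H₅OH (phenol)) ≈ 10 — resonance into the ring helps, but still a poor LG

chloride (Cl⁻) > NO₃⁻ > H₂PO₄⁻ > acetate > HS⁻ > phenoxide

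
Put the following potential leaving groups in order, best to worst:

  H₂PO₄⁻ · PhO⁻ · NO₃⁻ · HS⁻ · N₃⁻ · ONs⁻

ONs⁻ > NO₃⁻ > H₂PO₄⁻ > N₃⁻ > HS⁻ > PhO⁻

Leaving-group ability tracks the stability of the departed species; conjugate-acid pKₐ is the usual yardstick (lower pKₐ → better LG).
ONs⁻: pKₐ(p-O₂NC₆H₄SO₃H) ≈ -3.5
NO₃⁻: pKₐ(HNO₃) ≈ -1.3
H₂PO₄⁻: pKₐ(H₃PO₄) ≈ 2.1
N₃⁻: pKₐ(HN₃) ≈ 4.7
HS⁻: pKₐ(H₂S) ≈ 7
PhO⁻: pKₐ(C₆H₅OH (phenol)) ≈ 10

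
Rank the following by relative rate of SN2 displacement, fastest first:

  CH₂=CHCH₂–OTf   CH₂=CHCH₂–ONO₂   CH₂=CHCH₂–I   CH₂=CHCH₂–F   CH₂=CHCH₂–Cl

CH₂=CHCH₂–OTf > CH₂=CHCH₂–I > CH₂=CHCH₂–Cl > CH₂=CHCH₂–ONO₂ > CH₂=CHCH₂–F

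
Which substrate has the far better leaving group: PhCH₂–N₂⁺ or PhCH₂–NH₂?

From PhCH₂–NH₂ the departing group would be NH₂⁻ (pKₐ(NH₃) ≈ 38). Extremely strong base; never a leaving group.
From PhCH₂–N₂⁺ the leaving group is N₂ (no meaningful conjugate acid; N₂ departs as an exceptionally stable neutral molecule).
(In practice PhCH₂–N₂⁺ is made from PhCH₂–NH₂ by diazotisation (NaNO₂ / HCl, 0 °C), generating a diazonium salt that expels N₂.)

PhCH₂–N₂⁺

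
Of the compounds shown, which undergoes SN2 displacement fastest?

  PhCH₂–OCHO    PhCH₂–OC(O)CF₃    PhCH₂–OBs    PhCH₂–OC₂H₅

PhCH₂–OBs

Same R in every case — rank the leaving groups.
Leaving-group ability tracks the stability of the departed species; conjugate-acid pKₐ is the usual yardstick (lower pKₐ → better LG).
PhCH₂–OBs loses OBs⁻: pKₐ(p-BrC₆H₄SO₃H) ≈ -2.8
PhCH₂–OC(O)CF₃ loses CF₃COO⁻: pKₐ(CF₃COOH) ≈ 0.2
PhCH₂–OCHO loses HCOO⁻: pKₐ(HCOOH) ≈ 3.8
PhCH₂–OC₂H₅ loses CH₃CH₂O⁻: pKₐ(CH₃CH₂OH) ≈ 16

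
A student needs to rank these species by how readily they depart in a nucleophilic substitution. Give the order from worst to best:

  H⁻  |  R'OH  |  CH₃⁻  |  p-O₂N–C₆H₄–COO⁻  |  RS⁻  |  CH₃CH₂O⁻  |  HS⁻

CH₃⁻ < H⁻ < CH₃CH₂O⁻ < RS⁻ < HS⁻ < p-O₂N–C₆H₄–COO⁻ < R'OH

A good leaving group is a weak base: the lower the pKₐ of its conjugate acid, the more readily it departs.
R'OH: pKₐ(R'OH₂⁺) ≈ -2.4 — neutral; leaves from a protonated ether (an oxonium ion, R–O(H)R'⁺)
p-O₂N–C₆H₄–COO⁻: pKₐ(p-nitrobenzoic acid) ≈ 3.4 — electron-withdrawing nitro group stabilises the carboxylate
HS⁻: pKₐ(H₂S) ≈ 7
RS⁻: pKₐ(RSH (a thiol)) ≈ 10.5
CH₃CH₂O⁻: pKₐ(CH₃CH₂OH) ≈ 16
H⁻: pKₐ(H₂) ≈ 36
CH₃⁻: pKₐ(CH₄) ≈ 48 — unstabilised carbanion; the worst conceivable leaving group
The question asks for worst first, so the sequence is read in increasing leaving-group ability.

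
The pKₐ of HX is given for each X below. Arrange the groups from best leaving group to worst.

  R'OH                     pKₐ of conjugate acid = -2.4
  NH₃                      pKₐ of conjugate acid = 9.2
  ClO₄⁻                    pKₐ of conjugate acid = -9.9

Lower conjugate-acid pKₐ ⇒ weaker base ⇒ better leaving group.
Sorting by the given values: ClO₄⁻ (-9.9), R'OH (-2.4), NH₃ (9.2).

ClO₄⁻ > R'OH > NH₃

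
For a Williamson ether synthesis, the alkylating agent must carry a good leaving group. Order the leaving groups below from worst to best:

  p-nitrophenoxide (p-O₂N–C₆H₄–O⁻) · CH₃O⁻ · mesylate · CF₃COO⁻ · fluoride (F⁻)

Rank by basicity of the departing species: weakest base leaves most easily.
mesylate: pKₐ(CH₃SO₃H (MsOH)) ≈ -1.9
CF₃COO⁻: pKₐ(CF₃COOH) ≈ 0.2
fluoride (F⁻): pKₐ(HF) ≈ 3.2
p-nitrophenoxide (p-O₂N–C₆H₄–O⁻): pKₐ(p-nitrophenol) ≈ 7.2
CH₃O⁻: pKₐ(CH₃OH) ≈ 15.5
The question asks for worst first, so the sequence is read in increasing leaving-group ability.

CH₃O⁻ < p-nitrophenoxide (p-O₂N–C₆H₄–O⁻) < fluoride (F⁻) < CF₃COO⁻ < mesylate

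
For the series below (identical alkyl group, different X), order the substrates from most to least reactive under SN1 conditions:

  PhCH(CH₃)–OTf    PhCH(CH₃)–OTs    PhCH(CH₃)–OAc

PhCH(CH₃)–OTf > PhCH(CH₃)–OTs > PhCH(CH₃)–OAc

Same R in every case — rank the leaving groups.
Rank by basicity of the departing species: weakest base leaves most easily.
PhCH(CH₃)–OTf loses OTf⁻: pKₐ(CF₃SO₃H (triflic acid)) ≈ -14
PhCH(CH₃)–OTs loses OTs⁻: pKₐ(p-CH₃C₆H₄SO₃H (TsOH)) ≈ -2.8
PhCH(CH₃)–OAc loses AcO⁻: pKₐ(CH₃COOH) ≈ 4.8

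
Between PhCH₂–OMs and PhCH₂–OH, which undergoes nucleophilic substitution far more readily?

PhCH₂–OMs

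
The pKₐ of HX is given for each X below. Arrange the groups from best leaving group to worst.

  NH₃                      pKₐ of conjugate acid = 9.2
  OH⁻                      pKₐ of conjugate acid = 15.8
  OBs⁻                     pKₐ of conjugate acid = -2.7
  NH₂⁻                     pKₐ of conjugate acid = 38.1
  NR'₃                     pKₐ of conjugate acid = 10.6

OBs⁻ > NH₃ > NR'₃ > OH⁻ > NH₂⁻

Lower conjugate-acid pKₐ ⇒ weaker base ⇒ better leaving group.
Sorting by the given values: OBs⁻ (-2.7), NH₃ (9.2), NR'₃ (10.6), OH⁻ (15.8), NH₂⁻ (38.1).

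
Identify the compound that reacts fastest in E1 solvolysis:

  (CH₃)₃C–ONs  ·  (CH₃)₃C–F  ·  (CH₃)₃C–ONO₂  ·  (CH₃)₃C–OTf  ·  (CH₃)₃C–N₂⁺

The skeletons are identical, so relative rate is governed entirely by leaving-group ability.
Rank by basicity of the departing species: weakest base leaves most easily.
(CH₃)₃C–N₂⁺ loses N₂: no meaningful conjugate acid; N₂ departs as an exceptionally stable neutral molecule
(CH₃)₃C–OTf loses OTf⁻: pKₐ(CF₃SO₃H (triflic acid)) ≈ -14
(CH₃)₃C–ONs loses ONs⁻: pKₐ(p-O₂NC₆H₄SO₃H) ≈ -3.5
(CH₃)₃C–ONO₂ loses NO₃⁻: pKₐ(HNO₃) ≈ -1.3
(CH₃)₃C–F loses F⁻: pKₐ(HF) ≈ 3.2

(CH₃)₃C–N₂⁺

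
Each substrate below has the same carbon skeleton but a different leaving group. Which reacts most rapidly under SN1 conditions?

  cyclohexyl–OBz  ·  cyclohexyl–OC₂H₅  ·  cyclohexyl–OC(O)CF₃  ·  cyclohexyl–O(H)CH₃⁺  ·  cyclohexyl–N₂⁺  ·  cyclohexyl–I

cyclohexyl–N₂⁺

Same R in every case — rank the leaving groups.
Rank by basicity of the departing species: weakest base leaves most easily.
cyclohexyl–N₂⁺ loses N₂: no meaningful conjugate acid; N₂ departs as an exceptionally stable neutral molecule
cyclohexyl–I loses I⁻: pKₐ(HI) ≈ -10
cyclohexyl–O(H)CH₃⁺ loses R'OH: pKₐ(R'OH₂⁺) ≈ -2.4
cyclohexyl–OC(O)CF₃ loses CF₃COO⁻: pKₐ(CF₃COOH) ≈ 0.2
cyclohexyl–OBz loses PhCOO⁻: pKₐ(C₆H₅COOH) ≈ 4.2
cyclohexyl–OC₂H₅ loses CH₃CH₂O⁻: pKₐ(CH₃CH₂OH) ≈ 16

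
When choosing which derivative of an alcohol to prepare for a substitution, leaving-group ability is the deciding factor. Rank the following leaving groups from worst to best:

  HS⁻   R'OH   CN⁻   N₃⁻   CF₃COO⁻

R'OH: pKₐ(R'OH₂⁺) ≈ -2.4
CF₃COO⁻: pKₐ(CF₃COOH) ≈ 0.2
N₃⁻: pKₐ(HN₃) ≈ 4.7
HS⁻: pKₐ(H₂S) ≈ 7
CN⁻: pKₐ(HCN) ≈ 9.2
Listed from poorest to best leaving group as asked.

CN⁻ < HS⁻ < N₃⁻ < CF₃COO⁻ < R'OH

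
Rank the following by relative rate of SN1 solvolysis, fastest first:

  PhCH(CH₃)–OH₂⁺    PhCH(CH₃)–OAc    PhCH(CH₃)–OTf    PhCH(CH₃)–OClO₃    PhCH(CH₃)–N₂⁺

PhCH(CH₃)–N₂⁺ > PhCH(CH₃)–OTf > PhCH(CH₃)–OClO₃ > PhCH(CH₃)–OH₂⁺ > PhCH(CH₃)–OAc

The skeletons are identical, so relative rate is governed entirely by leaving-group ability.
Rank by basicity of the departing species: weakest base leaves most easily.
PhCH(CH₃)–N₂⁺ loses N₂: no meaningful conjugate acid; N₂ departs as an exceptionally stable neutral molecule
PhCH(CH₃)–OTf loses OTf⁻: pKₐ(CF₃SO₃H (triflic acid)) ≈ -14
PhCH(CH₃)–OClO₃ loses ClO₄⁻: pKₐ(HClO₄) ≈ -10
PhCH(CH₃)–OH₂⁺ loses H₂O: pKₐ(H₃O⁺) ≈ -1.7
PhCH(CH₃)–OAc loses AcO⁻: pKₐ(CH₃COOH) ≈ 4.8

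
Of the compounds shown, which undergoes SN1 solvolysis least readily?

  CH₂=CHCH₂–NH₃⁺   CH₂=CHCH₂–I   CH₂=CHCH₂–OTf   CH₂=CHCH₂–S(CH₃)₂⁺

CH₂=CHCH₂–NH₃⁺

Same R in every case — rank the leaving groups.
Leaving-group ability tracks the stability of the departed species; conjugate-acid pKₐ is the usual yardstick (lower pKₐ → better LG).
CH₂=CHCH₂–OTf loses OTf⁻: pKₐ(CF₃SO₃H (triflic acid)) ≈ -14
CH₂=CHCH₂–I loses I⁻: pKₐ(HI) ≈ -10
CH₂=CHCH₂–S(CH₃)₂⁺ loses SR'₂: pKₐ(R'₂SH⁺) ≈ -7
CH₂=CHCH₂–NH₃⁺ loses NH₃: pKₐ(NH₄⁺) ≈ 9.2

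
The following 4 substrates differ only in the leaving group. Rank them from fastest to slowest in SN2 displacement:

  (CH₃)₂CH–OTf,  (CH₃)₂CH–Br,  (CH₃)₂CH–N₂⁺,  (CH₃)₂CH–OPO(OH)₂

(CH₃)₂CH–N₂⁺ > (CH₃)₂CH–OTf > (CH₃)₂CH–Br > (CH₃)₂CH–OPO(OH)₂

Identical carbon frameworks mean the comparison reduces to leaving-group quality.
Rank by basicity of the departing species: weakest base leaves most easily.
(CH₃)₂CH–N₂⁺ loses N₂: no meaningful conjugate acid; N₂ departs as an exceptionally stable neutral molecule
(CH₃)₂CH–OTf loses OTf⁻: pKₐ(CF₃SO₃H (triflic acid)) ≈ -14
(CH₃)₂CH–Br loses Br⁻: pKₐ(HBr) ≈ -9
(CH₃)₂CH–OPO(OH)₂ loses H₂PO₄⁻: pKₐ(H₃PO₄) ≈ 2.1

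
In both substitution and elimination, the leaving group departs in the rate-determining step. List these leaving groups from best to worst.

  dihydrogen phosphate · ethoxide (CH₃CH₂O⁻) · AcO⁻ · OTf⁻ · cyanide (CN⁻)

OTf⁻ > dihydrogen phosphate > AcO⁻ > cyanide (CN⁻) > ethoxide (CH₃CH₂O⁻)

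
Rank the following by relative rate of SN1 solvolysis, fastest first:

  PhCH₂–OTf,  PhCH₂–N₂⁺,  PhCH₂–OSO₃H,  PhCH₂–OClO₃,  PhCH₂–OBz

PhCH₂–N₂⁺ > PhCH₂–OTf > PhCH₂–OClO₃ > PhCH₂–OSO₃H > PhCH₂–OBz

With the same alkyl group throughout, only the leaving group differentiates the rates.
The more stable X⁻ (or X) is on its own — i.e. the weaker a base it is — the better a leaving group it makes.
PhCH₂–N₂⁺ loses N₂: no meaningful conjugate acid; N₂ departs as an exceptionally stable neutral molecule
PhCH₂–OTf loses OTf⁻: pKₐ(CF₃SO₃H (triflic acid)) ≈ -14
PhCH₂–OClO₃ loses ClO₄⁻: pKₐ(HClO₄) ≈ -10
PhCH₂–OSO₃H loses HSO₄⁻: pKₐ(H₂SO₄) ≈ -3
PhCH₂–OBz loses PhCOO⁻: pKₐ(C₆H₅COOH) ≈ 4.2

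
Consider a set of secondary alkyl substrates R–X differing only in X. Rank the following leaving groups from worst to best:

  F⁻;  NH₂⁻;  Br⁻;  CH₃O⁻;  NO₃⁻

NH₂⁻ < CH₃O⁻ < F⁻ < NO₃⁻ < Br⁻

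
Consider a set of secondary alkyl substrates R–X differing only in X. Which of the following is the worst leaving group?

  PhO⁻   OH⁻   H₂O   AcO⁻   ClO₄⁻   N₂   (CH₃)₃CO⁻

The more stable X⁻ (or X) is on its own — i.e. the weaker a base it is — the better a leaving group it makes.
N₂: no meaningful conjugate acid; N₂ departs as an exceptionally stable neutral molecule
ClO₄⁻: pKₐ(HClO₄) ≈ -10
H₂O: pKₐ(H₃O⁺) ≈ -1.7
AcO⁻: pKₐ(CH₃COOH) ≈ 4.8
PhO⁻: pKₐ(C₆H₅OH (phenol)) ≈ 10
OH⁻: pKₐ(H₂O) ≈ 15.7
(CH₃)₃CO⁻: pKₐ(t-BuOH) ≈ 18

(CH₃)₃CO⁻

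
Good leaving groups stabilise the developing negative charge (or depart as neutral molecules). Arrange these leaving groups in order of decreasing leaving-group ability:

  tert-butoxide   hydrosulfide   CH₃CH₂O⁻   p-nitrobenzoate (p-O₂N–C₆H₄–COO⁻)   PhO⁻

p-nitrobenzoate (p-O₂N–C₆H₄–COO⁻): pKₐ(p-nitrobenzoic acid) ≈ 3.4
hydrosulfide: pKₐ(H₂S) ≈ 7
PhO⁻: pKₐ(C₆H₅OH (phenol)) ≈ 10
CH₃CH₂O⁻: pKₐ(CH₃CH₂OH) ≈ 16
tert-butoxide: pKₐ(t-BuOH) ≈ 18

p-nitrobenzoate (p-O₂N–C₆H₄–COO⁻) > hydrosulfide > PhO⁻ > CH₃CH₂O⁻ > tert-butoxide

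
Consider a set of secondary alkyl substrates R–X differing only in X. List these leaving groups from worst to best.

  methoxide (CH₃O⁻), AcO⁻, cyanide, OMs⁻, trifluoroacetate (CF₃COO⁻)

methoxide (CH₃O⁻) < cyanide < AcO⁻ < trifluoroacetate (CF₃COO⁻) < OMs⁻

OMs⁻: pKₐ(CH₃SO₃H (MsOH)) ≈ -1.9
trifluoroacetate (CF₃COO⁻): pKₐ(CF₃COOH) ≈ 0.2
AcO⁻: pKₐ(CH₃COOH) ≈ 4.8
cyanide: pKₐ(HCN) ≈ 9.2
methoxide (CH₃O⁻): pKₐ(CH₃OH) ≈ 15.5
The question asks for worst first, so the sequence is read in increasing leaving-group ability.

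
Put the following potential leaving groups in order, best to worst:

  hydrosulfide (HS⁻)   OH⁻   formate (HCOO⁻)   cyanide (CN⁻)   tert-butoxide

formate (HCOO⁻) > hydrosulfide (HS⁻) > cyanide (CN⁻) > OH⁻ > tert-butoxide

A good leaving group is a weak base: the lower the pKₐ of its conjugate acid, the more readily it departs.
formate (HCOO⁻): pKₐ(HCOOH) ≈ 3.8 — resonance-stabilised carboxylate
hydrosulfide (HS⁻): pKₐ(H₂S) ≈ 7
cyanide (CN⁻): pKₐ(HCN) ≈ 9.2
OH⁻: pKₐ(H₂O) ≈ 15.7 — strong base; essentially never leaves without prior activation
tert-butoxide: pKₐ(t-BuOH) ≈ 18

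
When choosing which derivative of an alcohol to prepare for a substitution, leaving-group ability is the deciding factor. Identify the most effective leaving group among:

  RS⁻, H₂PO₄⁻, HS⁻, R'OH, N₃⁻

A good leaving group is a weak base: the lower the pKₐ of its conjugate acid, the more readily it departs.
R'OH: pKₐ(R'OH₂⁺) ≈ -2.4
H₂PO₄⁻: pKₐ(H₃PO₄) ≈ 2.1
N₃⁻: pKₐ(HN₃) ≈ 4.7
HS⁻: pKₐ(H₂S) ≈ 7
RS⁻: pKₐ(RSH (a thiol)) ≈ 10.5

R'OH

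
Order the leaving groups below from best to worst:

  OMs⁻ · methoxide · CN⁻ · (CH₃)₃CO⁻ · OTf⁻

OTf⁻ > OMs⁻ > CN⁻ > methoxide > (CH₃)₃CO⁻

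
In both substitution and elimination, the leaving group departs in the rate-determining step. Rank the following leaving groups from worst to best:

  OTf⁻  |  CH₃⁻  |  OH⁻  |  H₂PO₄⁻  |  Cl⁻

CH₃⁻ < OH⁻ < H₂PO₄⁻ < Cl⁻ < OTf⁻

The more stable X⁻ (or X) is on its own — i.e. the weaker a base it is — the better a leaving group it makes.
OTf⁻: pKₐ(CF₃SO₃H (triflic acid)) ≈ -14
Cl⁻: pKₐ(HCl) ≈ -7 — moderately weak base
H₂PO₄⁻: pKₐ(H₃PO₄) ≈ 2.1 — moderate base; biological leaving group after further activation
OH⁻: pKₐ(H₂O) ≈ 15.7
CH₃⁻: pKₐ(CH₄) ≈ 48 — unstabilised carbanion; the worst conceivable leaving group
The question asks for worst first, so the sequence is read in increasing leaving-group ability.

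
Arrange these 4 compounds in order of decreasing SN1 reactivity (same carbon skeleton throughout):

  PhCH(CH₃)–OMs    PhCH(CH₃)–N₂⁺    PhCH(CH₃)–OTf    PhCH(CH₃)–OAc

With the same alkyl group throughout, only the leaving group differentiates the rates.
A good leaving group is a weak base: the lower the pKₐ of its conjugate acid, the more readily it departs.
PhCH(CH₃)–N₂⁺ loses N₂: no meaningful conjugate acid; N₂ departs as an exceptionally stable neutral molecule
PhCH(CH₃)–OTf loses OTf⁻: pKₐ(CF₃SO₃H (triflic acid)) ≈ -14
PhCH(CH₃)–OMs loses OMs⁻: pKₐ(CH₃SO₃H (MsOH)) ≈ -1.9
PhCH(CH₃)–OAc loses AcO⁻: pKₐ(CH₃COOH) ≈ 4.8

PhCH(CH₃)–N₂⁺ > PhCH(CH₃)–OTf > PhCH(CH₃)–OMs > PhCH(CH₃)–OAc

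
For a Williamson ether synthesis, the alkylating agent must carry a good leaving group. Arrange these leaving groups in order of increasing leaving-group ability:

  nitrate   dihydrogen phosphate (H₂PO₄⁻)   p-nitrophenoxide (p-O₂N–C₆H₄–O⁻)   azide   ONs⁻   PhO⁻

ONs⁻: pKₐ(p-O₂NC₆H₄SO₃H) ≈ -3.5
nitrate: pKₐ(HNO₃) ≈ -1.3
dihydrogen phosphate (H₂PO₄⁻): pKₐ(H₃PO₄) ≈ 2.1
azide: pKₐ(HN₃) ≈ 4.7
p-nitrophenoxide (p-O₂N–C₆H₄–O⁻): pKₐ(p-nitrophenol) ≈ 7.2
PhO⁻: pKₐ(C₆H₅OH (phenol)) ≈ 10
Listed from poorest to best leaving group as asked.

PhO⁻ < p-nitrophenoxide (p-O₂N–C₆H₄–O⁻) < azide < dihydrogen phosphate (H₂PO₄⁻) < nitrate < ONs⁻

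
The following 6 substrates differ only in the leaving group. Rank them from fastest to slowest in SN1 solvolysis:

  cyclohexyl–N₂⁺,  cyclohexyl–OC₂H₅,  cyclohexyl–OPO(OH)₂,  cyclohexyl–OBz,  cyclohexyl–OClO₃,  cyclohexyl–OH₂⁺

cyclohexyl–N₂⁺ > cyclohexyl–OClO₃ > cyclohexyl–OH₂⁺ > cyclohexyl–OPO(OH)₂ > cyclohexyl–OBz > cyclohexyl–OC₂H₅

Same R in every case — rank the leaving groups.
Rank by basicity of the departing species: weakest base leaves most easily.
cyclohexyl–N₂⁺ loses N₂: no meaningful conjugate acid; N₂ departs as an exceptionally stable neutral molecule
cyclohexyl–OClO₃ loses ClO₄⁻: pKₐ(HClO₄) ≈ -10
cyclohexyl–OH₂⁺ loses H₂O: pKₐ(H₃O⁺) ≈ -1.7
cyclohexyl–OPO(OH)₂ loses H₂PO₄⁻: pKₐ(H₃PO₄) ≈ 2.1
cyclohexyl–OBz loses PhCOO⁻: pKₐ(C₆H₅COOH) ≈ 4.2
cyclohexyl–OC₂H₅ loses CH₃CH₂O⁻: pKₐ(CH₃CH₂OH) ≈ 16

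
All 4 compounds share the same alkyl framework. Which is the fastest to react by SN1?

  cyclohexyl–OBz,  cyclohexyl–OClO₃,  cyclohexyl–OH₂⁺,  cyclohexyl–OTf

Identical carbon frameworks mean the comparison reduces to leaving-group quality.
The more stable X⁻ (or X) is on its own — i.e. the weaker a base it is — the better a leaving group it makes.
cyclohexyl–OTf loses OTf⁻: pKₐ(CF₃SO₃H (triflic acid)) ≈ -14
cyclohexyl–OClO₃ loses ClO₄⁻: pKₐ(HClO₄) ≈ -10
cyclohexyl–OH₂⁺ loses H₂O: pKₐ(H₃O⁺) ≈ -1.7
cyclohexyl–OBz loses PhCOO⁻: pKₐ(C₆H₅COOH) ≈ 4.2

cyclohexyl–OTf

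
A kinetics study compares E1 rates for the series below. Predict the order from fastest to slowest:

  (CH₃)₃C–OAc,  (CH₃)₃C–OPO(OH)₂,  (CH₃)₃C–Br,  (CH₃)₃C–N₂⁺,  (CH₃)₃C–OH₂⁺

Identical carbon frameworks mean the comparison reduces to leaving-group quality.
A good leaving group is a weak base: the lower the pKₐ of its conjugate acid, the more readily it departs.
(CH₃)₃C–N₂⁺ loses N₂: no meaningful conjugate acid; N₂ departs as an exceptionally stable neutral molecule
(CH₃)₃C–Br loses Br⁻: pKₐ(HBr) ≈ -9
(CH₃)₃C–OH₂⁺ loses H₂O: pKₐ(H₃O⁺) ≈ -1.7
(CH₃)₃C–OPO(OH)₂ loses H₂PO₄⁻: pKₐ(H₃PO₄) ≈ 2.1
(CH₃)₃C–OAc loses AcO⁻: pKₐ(CH₃COOH) ≈ 4.8

(CH₃)₃C–N₂⁺ > (CH₃)₃C–Br > (CH₃)₃C–OH₂⁺ > (CH₃)₃C–OPO(OH)₂ > (CH₃)₃C–OAc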